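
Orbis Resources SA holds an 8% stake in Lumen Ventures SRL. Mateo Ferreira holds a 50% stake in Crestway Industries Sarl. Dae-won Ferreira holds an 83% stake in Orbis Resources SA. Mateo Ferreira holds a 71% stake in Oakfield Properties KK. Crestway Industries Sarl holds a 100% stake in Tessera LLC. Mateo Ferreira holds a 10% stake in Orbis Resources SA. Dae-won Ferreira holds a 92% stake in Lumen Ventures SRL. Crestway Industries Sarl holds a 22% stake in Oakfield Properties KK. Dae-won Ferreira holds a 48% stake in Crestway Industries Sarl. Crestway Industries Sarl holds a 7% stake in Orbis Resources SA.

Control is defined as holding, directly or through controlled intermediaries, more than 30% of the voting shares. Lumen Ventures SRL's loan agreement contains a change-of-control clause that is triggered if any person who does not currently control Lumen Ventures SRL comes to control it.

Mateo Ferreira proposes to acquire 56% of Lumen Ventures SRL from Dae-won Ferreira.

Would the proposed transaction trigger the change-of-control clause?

Yes

The purchase adds only to Mateo's holdings (Dae-won's stake shrinks), so Mateo is the only person who could newly come to control Lumen.
Mateo holds 50% of Crestway, so Mateo controls Crestway.
Crestway and Mateo together hold 22% + 71% = 93% of Oakfield, so Mateo controls Oakfield.
Crestway holds 100% of Tessera, so Mateo controls Tessera.
Neither Mateo nor any entity Mateo controls holds any voting interest in Lumen.
So before the transaction, Mateo does not control Lumen.
After the purchase, Mateo holds 56% of Lumen directly, and Dae-won's stake falls to 36%.
Mateo holds 56% of Lumen, so Mateo controls Lumen.
Mateo did not control Lumen before and does after, so the clause is triggered.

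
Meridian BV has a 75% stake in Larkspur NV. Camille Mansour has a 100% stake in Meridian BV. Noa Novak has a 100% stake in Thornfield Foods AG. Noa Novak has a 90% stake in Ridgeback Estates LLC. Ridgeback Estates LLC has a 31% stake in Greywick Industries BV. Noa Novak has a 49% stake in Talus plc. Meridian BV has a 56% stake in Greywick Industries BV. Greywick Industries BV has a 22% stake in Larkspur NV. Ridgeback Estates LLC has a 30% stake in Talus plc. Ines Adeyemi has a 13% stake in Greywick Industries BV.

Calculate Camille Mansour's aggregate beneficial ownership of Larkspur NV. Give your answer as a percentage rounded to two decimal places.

Camille reaches Larkspur along 2 paths.
Via Meridian: 100% × 75% = 75%.
Via Meridian → Greywick: 100% × 56% × 22% = 12.32%.
Total: 75% + 12.32% = 87.32%.

87.32%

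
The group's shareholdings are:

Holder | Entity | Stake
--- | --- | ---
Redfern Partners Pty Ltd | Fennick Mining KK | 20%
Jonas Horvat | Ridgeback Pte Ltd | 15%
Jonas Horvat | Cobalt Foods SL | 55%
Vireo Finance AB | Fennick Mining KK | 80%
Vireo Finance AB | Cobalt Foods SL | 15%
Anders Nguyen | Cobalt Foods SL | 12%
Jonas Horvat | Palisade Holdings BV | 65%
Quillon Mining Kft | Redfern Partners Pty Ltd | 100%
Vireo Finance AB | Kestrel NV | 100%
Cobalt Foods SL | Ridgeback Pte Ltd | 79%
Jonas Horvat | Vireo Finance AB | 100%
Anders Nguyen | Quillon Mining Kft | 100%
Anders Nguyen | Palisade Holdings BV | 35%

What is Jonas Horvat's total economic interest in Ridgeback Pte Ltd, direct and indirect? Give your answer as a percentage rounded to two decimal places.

70.30%

Jonas reaches Ridgeback along 3 paths.
Direct stake: 15% = 15%.
Via Cobalt: 55% × 79% = 43.45%.
Via Vireo → Cobalt: 100% × 15% × 79% = 11.85%.
Total: 15% + 43.45% + 11.85% = 70.3%.
Rounded: 70.30%.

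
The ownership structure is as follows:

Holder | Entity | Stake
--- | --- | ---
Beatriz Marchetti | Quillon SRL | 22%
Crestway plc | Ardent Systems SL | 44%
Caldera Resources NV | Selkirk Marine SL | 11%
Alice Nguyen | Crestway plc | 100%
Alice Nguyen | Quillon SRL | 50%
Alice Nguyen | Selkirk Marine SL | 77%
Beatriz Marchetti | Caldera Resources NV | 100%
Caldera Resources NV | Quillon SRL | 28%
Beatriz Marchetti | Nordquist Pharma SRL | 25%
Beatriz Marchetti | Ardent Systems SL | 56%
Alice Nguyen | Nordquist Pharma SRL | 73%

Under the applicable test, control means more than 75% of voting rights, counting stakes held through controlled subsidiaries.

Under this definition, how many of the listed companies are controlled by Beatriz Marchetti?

1

Beatriz holds 100% of Caldera, so Beatriz controls Caldera.
No other company's threshold is met.
Beatriz controls 1 company.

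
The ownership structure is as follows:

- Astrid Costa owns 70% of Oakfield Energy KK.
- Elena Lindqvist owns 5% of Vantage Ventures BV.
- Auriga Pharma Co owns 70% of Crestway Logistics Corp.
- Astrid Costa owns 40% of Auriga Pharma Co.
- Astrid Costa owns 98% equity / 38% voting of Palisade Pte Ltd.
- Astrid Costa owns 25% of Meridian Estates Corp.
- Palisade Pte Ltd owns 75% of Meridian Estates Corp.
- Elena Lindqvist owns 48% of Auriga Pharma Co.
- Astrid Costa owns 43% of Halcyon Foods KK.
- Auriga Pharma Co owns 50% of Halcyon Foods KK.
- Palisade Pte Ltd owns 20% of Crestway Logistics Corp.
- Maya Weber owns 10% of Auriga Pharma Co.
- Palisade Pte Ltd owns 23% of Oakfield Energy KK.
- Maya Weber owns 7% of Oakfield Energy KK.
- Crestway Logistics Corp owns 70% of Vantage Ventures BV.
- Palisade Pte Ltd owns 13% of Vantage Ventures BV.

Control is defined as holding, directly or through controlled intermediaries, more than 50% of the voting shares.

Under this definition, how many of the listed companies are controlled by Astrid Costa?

1

Astrid holds 70% of Oakfield, so Astrid controls Oakfield.
No other company's threshold is met.
Astrid controls 1 company.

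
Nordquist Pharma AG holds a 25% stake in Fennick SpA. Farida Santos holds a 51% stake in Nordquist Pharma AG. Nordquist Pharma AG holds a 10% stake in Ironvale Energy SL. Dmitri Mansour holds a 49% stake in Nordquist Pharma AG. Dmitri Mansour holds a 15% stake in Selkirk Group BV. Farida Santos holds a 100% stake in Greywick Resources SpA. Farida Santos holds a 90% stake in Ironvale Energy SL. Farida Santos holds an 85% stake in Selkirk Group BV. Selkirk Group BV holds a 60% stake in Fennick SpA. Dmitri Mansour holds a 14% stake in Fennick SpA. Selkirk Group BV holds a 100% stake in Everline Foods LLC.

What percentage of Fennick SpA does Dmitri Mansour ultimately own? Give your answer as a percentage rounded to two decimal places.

35.25%

Dmitri reaches Fennick along 3 paths.
Via Selkirk: 15% × 60% = 9%.
Via Nordquist: 49% × 25% = 12.25%.
Direct stake: 14% = 14%.
Total: 9% + 12.25% + 14% = 35.25%.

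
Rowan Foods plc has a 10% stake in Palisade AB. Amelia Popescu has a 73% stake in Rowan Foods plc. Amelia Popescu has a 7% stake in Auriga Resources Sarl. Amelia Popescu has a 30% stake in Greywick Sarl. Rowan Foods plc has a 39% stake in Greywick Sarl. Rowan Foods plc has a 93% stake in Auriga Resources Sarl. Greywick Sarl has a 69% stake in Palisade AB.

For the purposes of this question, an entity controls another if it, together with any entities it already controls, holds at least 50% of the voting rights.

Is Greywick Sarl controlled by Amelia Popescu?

Yes

Amelia holds 73% of Rowan, so Amelia controls Rowan.
Rowan and Amelia together hold 39% + 30% = 69% of Greywick, so Amelia controls Greywick.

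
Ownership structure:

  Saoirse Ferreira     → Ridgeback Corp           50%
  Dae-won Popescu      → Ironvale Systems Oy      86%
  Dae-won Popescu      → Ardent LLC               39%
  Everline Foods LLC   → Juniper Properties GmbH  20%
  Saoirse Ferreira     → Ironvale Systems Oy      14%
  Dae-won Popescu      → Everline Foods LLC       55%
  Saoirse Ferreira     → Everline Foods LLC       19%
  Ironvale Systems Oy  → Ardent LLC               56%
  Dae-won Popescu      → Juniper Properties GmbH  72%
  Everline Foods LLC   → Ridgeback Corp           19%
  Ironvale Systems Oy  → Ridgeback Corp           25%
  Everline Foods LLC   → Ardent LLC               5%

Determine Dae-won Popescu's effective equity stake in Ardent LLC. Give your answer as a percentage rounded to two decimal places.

Dae-won reaches Ardent along 3 paths.
Via Ironvale: 86% × 56% = 48.16%.
Direct stake: 39% = 39%.
Via Everline: 55% × 5% = 2.75%.
Total: 48.16% + 39% + 2.75% = 89.91%.

89.91%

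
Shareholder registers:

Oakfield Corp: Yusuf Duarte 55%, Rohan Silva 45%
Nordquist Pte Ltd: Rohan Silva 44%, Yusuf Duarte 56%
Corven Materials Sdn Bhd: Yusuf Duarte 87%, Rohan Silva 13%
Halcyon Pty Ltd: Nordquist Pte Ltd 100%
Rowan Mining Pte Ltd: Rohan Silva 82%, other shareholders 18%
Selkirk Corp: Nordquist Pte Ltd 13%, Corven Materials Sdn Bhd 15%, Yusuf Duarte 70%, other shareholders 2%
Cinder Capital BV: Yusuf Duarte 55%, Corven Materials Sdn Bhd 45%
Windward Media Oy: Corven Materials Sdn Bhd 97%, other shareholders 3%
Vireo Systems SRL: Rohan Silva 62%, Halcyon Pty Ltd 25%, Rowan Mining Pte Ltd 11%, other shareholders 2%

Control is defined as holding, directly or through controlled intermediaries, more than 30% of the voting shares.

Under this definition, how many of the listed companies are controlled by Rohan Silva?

Rohan holds 45% of Oakfield, so Rohan controls Oakfield.
Rohan holds 44% of Nordquist, so Rohan controls Nordquist.
Nordquist holds 100% of Halcyon, so Rohan controls Halcyon.
Rohan holds 82% of Rowan, so Rohan controls Rowan.
Rohan and Halcyon and Rowan together hold 62% + 25% + 11% = 98% of Vireo, so Rohan controls Vireo.
No other company's threshold is met.
Rohan controls 5 companies.

5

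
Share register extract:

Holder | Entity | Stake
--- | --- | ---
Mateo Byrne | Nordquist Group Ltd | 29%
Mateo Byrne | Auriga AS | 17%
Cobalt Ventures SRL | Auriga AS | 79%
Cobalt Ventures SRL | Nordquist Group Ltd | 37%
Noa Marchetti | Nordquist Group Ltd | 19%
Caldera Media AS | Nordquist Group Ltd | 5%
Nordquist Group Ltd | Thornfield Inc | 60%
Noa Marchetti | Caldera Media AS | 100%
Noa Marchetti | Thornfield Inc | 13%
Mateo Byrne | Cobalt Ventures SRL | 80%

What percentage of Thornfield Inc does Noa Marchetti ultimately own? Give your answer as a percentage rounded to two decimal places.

Noa reaches Thornfield along 3 paths.
Direct stake: 13% = 13%.
Via Nordquist: 19% × 60% = 11.4%.
Via Caldera → Nordquist: 100% × 5% × 60% = 3%.
Total: 13% + 11.4% + 3% = 27.4%.
Rounded: 27.40%.

27.40%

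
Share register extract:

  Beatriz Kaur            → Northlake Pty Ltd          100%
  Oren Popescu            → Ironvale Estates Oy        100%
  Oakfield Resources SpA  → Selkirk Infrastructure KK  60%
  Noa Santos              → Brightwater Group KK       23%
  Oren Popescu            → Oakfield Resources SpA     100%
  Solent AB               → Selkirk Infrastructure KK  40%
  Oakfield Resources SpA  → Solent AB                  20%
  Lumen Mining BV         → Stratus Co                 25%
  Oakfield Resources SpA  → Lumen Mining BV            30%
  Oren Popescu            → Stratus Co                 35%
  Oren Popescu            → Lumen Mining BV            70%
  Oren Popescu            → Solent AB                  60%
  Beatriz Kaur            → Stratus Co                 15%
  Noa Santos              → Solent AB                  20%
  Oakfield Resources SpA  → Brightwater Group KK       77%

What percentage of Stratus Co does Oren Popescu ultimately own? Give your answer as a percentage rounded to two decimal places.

60.00%

Oren reaches Stratus along 3 paths.
Via Oakfield → Lumen: 100% × 30% × 25% = 7.5%.
Via Lumen: 70% × 25% = 17.5%.
Direct stake: 35% = 35%.
Total: 7.5% + 17.5% + 35% = 60%.
Rounded: 60.00%.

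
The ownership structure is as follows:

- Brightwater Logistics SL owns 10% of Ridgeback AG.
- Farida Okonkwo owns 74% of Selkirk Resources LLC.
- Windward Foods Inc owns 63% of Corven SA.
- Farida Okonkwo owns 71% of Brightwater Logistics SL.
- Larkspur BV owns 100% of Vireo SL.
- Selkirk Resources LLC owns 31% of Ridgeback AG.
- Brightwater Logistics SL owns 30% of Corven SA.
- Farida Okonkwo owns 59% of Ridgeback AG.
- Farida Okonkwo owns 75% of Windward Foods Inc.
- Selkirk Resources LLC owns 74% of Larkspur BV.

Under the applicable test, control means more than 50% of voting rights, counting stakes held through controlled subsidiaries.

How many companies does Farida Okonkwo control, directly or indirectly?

7

Farida holds 71% of Brightwater, so Farida controls Brightwater.
Farida holds 74% of Selkirk, so Farida controls Selkirk.
Selkirk holds 74% of Larkspur, so Farida controls Larkspur.
Farida holds 75% of Windward, so Farida controls Windward.
Selkirk and Farida and Brightwater together hold 31% + 59% + 10% = 100% of Ridgeback, so Farida controls Ridgeback.
Brightwater and Windward together hold 30% + 63% = 93% of Corven, so Farida controls Corven.
Larkspur holds 100% of Vireo, so Farida controls Vireo.
Farida controls 7 companies.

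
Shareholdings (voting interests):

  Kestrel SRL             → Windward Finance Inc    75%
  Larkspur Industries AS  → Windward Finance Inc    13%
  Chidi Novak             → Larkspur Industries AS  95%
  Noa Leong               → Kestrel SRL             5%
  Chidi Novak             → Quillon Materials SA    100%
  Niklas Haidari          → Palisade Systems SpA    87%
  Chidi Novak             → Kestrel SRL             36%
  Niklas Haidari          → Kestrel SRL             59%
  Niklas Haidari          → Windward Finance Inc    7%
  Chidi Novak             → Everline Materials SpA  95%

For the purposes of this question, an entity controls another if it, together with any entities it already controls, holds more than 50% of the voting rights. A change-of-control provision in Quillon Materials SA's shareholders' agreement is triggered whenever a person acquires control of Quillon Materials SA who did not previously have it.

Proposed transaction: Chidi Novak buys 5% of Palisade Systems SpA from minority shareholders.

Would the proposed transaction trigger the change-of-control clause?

No

The purchase changes only Chidi's holdings, so Chidi is the only person who could newly come to control Quillon.
Chidi holds 100% of Quillon, so Chidi controls Quillon.
So Chidi already controls Quillon before the transaction.
After the purchase, Chidi holds 5% of Palisade directly.
Chidi controlled Quillon already, so this is not a new person acquiring control; every other person's position is unchanged or reduced.
No new person acquires control, so the clause is not triggered.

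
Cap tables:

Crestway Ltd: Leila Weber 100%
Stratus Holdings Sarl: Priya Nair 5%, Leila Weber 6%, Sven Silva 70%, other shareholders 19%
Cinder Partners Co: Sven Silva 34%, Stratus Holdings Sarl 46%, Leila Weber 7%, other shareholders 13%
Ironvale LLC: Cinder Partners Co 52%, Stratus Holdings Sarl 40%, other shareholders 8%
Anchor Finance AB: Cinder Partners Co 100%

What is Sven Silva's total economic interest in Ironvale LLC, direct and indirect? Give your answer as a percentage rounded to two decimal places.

62.42%

Sven reaches Ironvale along 3 paths.
Via Cinder: 34% × 52% = 17.68%.
Via Stratus → Cinder: 70% × 46% × 52% = 16.744%.
Via Stratus: 70% × 40% = 28%.
Total: 17.68% + 16.744% + 28% = 62.424%.
Rounded: 62.42%.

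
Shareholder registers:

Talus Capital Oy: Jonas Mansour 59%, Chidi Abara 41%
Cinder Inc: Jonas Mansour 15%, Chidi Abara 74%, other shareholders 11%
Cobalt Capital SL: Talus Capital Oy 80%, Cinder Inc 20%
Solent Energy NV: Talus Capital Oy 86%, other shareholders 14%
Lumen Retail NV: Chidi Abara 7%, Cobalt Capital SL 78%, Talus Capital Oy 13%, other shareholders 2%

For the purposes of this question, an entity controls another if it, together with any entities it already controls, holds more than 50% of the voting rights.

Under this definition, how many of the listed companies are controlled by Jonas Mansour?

Jonas holds 59% of Talus, so Jonas controls Talus.
Talus holds 80% of Cobalt, so Jonas controls Cobalt.
Talus holds 86% of Solent, so Jonas controls Solent.
Cobalt and Talus together hold 78% + 13% = 91% of Lumen, so Jonas controls Lumen.
No other company's threshold is met.
Jonas controls 4 companies.

4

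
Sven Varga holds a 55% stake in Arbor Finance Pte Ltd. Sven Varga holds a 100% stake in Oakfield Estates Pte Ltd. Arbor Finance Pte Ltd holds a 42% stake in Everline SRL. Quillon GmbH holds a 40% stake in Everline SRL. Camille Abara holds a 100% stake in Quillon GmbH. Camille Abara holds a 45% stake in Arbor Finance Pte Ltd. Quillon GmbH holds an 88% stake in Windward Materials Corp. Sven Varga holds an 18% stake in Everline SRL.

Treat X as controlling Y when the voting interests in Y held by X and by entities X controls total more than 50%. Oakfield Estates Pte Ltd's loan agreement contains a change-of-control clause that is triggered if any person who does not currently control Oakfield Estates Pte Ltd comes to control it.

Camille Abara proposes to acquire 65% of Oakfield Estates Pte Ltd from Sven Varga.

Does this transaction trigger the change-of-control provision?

The purchase adds only to Camille's holdings (Sven's stake shrinks), so Camille is the only person who could newly come to control Oakfield.
Camille holds 100% of Quillon, so Camille controls Quillon.
Quillon holds 88% of Windward, so Camille controls Windward.
Neither Camille nor any entity Camille controls holds any voting interest in Oakfield.
So before the transaction, Camille does not control Oakfield.
After the purchase, Camille holds 65% of Oakfield directly, and Sven's stake falls to 35%.
Camille holds 65% of Oakfield, so Camille controls Oakfield.
Camille did not control Oakfield before and does after, so the clause is triggered.

Yes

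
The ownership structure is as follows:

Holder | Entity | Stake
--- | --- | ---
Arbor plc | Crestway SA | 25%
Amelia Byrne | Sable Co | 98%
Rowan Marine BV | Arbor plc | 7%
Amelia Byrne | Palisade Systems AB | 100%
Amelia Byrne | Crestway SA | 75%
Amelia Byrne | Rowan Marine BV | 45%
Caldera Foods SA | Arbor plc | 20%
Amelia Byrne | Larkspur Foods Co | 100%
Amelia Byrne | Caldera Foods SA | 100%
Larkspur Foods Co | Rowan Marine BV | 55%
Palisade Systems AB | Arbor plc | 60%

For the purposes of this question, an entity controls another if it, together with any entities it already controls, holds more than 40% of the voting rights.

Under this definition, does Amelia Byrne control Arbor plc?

Yes

Amelia holds 100% of Larkspur, so Amelia controls Larkspur.
Amelia and Larkspur together hold 45% + 55% = 100% of Rowan, so Amelia controls Rowan.
Amelia holds 100% of Caldera, so Amelia controls Caldera.
Amelia holds 100% of Palisade, so Amelia controls Palisade.
Palisade and Rowan and Caldera together hold 60% + 7% + 20% = 87% of Arbor, so Amelia controls Arbor.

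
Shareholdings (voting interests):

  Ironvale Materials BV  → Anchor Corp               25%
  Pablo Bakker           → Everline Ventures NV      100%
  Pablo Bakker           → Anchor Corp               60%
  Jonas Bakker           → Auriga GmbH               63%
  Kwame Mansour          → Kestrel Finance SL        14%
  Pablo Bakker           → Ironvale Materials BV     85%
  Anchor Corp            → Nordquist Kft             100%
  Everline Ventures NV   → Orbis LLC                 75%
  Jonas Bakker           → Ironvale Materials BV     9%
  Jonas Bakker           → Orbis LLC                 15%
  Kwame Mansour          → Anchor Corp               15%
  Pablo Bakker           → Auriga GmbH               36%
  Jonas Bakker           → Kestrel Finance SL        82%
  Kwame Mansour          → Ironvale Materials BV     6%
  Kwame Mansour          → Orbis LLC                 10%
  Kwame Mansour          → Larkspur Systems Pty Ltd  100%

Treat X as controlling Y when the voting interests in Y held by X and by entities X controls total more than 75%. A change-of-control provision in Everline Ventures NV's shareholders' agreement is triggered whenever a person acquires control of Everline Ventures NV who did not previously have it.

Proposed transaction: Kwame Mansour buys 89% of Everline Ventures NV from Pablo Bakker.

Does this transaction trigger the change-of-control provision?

The purchase adds only to Kwame's holdings (Pablo's stake shrinks), so Kwame is the only person who could newly come to control Everline.
Kwame holds 100% of Larkspur, so Kwame controls Larkspur.
Neither Kwame nor any entity Kwame controls holds any voting interest in Everline.
So before the transaction, Kwame does not control Everline.
After the purchase, Kwame holds 89% of Everline directly, and Pablo's stake falls to 11%.
Kwame holds 89% of Everline, so Kwame controls Everline.
Kwame did not control Everline before and does after, so the clause is triggered.

Yes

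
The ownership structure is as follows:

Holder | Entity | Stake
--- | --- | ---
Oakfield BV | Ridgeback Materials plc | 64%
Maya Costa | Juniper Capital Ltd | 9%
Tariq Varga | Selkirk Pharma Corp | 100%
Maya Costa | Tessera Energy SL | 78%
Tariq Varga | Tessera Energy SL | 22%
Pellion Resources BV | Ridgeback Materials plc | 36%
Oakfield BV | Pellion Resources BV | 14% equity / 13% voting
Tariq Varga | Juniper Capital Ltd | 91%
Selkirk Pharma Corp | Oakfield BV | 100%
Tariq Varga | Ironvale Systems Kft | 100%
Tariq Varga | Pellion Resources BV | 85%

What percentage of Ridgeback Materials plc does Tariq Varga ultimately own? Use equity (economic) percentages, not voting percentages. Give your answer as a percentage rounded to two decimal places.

Tariq reaches Ridgeback along 3 paths.
Via Selkirk → Oakfield: 100% × 100% × 64% = 64%.
Via Selkirk → Oakfield → Pellion: 100% × 100% × 14% × 36% = 5.04%.
Via Pellion: 85% × 36% = 30.6%.
Total: 64% + 5.04% + 30.6% = 99.64%.

99.64%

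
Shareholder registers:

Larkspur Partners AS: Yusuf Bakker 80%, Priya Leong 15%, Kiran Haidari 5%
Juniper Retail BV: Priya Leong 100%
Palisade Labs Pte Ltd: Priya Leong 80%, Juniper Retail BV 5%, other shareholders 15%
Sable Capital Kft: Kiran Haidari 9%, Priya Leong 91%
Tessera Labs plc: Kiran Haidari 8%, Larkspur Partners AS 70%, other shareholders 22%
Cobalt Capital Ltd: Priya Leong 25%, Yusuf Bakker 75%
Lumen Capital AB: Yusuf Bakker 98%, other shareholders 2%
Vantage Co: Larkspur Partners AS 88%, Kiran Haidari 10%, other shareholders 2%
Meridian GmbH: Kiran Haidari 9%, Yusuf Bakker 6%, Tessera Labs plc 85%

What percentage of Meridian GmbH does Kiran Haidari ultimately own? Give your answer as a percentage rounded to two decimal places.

18.78%

Kiran reaches Meridian along 3 paths.
Direct stake: 9% = 9%.
Via Tessera: 8% × 85% = 6.8%.
Via Larkspur → Tessera: 5% × 70% × 85% = 2.975%.
Total: 9% + 6.8% + 2.975% = 18.775%.
Rounded: 18.78%.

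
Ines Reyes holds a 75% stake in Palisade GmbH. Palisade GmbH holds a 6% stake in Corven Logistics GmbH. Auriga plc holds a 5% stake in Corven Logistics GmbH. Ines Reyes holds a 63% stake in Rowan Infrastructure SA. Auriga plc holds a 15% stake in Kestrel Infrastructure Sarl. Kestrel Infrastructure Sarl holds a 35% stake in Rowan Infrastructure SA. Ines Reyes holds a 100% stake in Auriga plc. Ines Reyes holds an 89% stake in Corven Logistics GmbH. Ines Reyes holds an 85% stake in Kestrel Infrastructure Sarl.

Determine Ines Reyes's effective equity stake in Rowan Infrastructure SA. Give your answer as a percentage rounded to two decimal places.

Ines reaches Rowan along 3 paths.
Via Auriga → Kestrel: 100% × 15% × 35% = 5.25%.
Via Kestrel: 85% × 35% = 29.75%.
Direct stake: 63% = 63%.
Total: 5.25% + 29.75% + 63% = 98%.
Rounded: 98.00%.

98.00%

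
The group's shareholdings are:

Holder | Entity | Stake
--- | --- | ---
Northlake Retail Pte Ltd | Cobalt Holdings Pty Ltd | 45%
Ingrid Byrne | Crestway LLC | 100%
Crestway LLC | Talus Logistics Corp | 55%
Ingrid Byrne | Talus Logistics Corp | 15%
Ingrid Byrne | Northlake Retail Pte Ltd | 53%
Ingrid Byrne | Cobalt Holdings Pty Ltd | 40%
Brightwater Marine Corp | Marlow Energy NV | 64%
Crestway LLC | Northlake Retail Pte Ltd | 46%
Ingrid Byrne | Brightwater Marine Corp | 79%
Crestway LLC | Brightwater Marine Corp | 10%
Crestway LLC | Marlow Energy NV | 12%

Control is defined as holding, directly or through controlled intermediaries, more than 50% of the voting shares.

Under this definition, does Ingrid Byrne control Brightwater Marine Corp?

Yes

Ingrid holds 100% of Crestway, so Ingrid controls Crestway.
Ingrid and Crestway together hold 79% + 10% = 89% of Brightwater, so Ingrid controls Brightwater.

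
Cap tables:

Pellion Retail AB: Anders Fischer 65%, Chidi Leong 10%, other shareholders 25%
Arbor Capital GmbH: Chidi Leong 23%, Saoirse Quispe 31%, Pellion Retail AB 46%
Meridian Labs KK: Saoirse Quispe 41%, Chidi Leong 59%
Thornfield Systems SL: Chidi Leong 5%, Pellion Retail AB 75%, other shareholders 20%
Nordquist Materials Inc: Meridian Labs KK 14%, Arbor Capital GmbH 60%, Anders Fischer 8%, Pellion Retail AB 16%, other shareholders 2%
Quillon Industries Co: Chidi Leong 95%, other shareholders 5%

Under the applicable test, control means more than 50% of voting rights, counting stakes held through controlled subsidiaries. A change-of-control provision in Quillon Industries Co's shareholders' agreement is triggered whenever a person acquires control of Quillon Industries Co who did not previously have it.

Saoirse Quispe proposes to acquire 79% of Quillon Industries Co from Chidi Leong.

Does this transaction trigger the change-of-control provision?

The purchase adds only to Saoirse's holdings (Chidi's stake shrinks), so Saoirse is the only person who could newly come to control Quillon.
Saoirse's largest direct stake is 41% in Meridian, which does not meet the threshold, so Saoirse controls no company.
Neither Saoirse nor any entity Saoirse controls holds any voting interest in Quillon.
So before the transaction, Saoirse does not control Quillon.
After the purchase, Saoirse holds 79% of Quillon directly, and Chidi's stake falls to 16%.
Saoirse holds 79% of Quillon, so Saoirse controls Quillon.
Saoirse did not control Quillon before and does after, so the clause is triggered.

Yes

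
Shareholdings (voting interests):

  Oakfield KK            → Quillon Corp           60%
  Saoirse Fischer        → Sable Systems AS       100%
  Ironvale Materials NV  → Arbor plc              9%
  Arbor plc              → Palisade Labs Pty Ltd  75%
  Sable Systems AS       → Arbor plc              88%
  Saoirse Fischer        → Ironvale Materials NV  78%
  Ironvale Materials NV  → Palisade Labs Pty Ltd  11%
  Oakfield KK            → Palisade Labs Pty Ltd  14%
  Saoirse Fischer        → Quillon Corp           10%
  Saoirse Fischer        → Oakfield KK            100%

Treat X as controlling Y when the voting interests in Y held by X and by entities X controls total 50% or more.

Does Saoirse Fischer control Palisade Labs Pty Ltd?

Yes

Saoirse holds 78% of Ironvale, so Saoirse controls Ironvale.
Saoirse holds 100% of Oakfield, so Saoirse controls Oakfield.
Saoirse holds 100% of Sable, so Saoirse controls Sable.
Sable and Ironvale together hold 88% + 9% = 97% of Arbor, so Saoirse controls Arbor.
Oakfield and Arbor and Ironvale together hold 14% + 75% + 11% = 100% of Palisade, so Saoirse controls Palisade.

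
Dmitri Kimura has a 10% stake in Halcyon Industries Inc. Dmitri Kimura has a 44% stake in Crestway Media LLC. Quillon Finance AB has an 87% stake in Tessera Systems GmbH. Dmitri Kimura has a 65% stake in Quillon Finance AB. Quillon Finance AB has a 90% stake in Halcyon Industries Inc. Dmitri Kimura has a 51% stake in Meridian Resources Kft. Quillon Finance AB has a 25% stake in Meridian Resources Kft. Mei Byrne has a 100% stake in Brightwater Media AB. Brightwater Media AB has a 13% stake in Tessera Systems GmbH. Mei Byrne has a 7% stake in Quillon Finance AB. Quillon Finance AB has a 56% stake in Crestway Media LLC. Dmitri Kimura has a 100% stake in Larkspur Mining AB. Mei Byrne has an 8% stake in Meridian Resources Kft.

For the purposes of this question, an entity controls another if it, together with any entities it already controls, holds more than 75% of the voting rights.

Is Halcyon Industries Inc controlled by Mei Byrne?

No

Mei holds 100% of Brightwater, so Mei controls Brightwater.
Neither Mei nor any entity Mei controls holds any voting interest in Halcyon.
So Mei does not control Halcyon.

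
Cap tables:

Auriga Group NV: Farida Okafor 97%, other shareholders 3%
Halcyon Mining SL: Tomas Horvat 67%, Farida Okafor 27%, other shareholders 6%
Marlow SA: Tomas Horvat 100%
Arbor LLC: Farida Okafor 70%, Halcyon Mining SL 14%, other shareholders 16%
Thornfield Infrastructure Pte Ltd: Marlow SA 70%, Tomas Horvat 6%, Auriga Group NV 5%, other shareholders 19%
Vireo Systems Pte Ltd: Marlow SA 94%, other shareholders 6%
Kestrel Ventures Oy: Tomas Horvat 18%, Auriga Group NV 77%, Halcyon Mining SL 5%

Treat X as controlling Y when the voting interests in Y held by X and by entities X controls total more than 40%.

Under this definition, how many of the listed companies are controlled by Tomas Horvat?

4

Tomas holds 67% of Halcyon, so Tomas controls Halcyon.
Tomas holds 100% of Marlow, so Tomas controls Marlow.
Marlow and Tomas together hold 70% + 6% = 76% of Thornfield, so Tomas controls Thornfield.
Marlow holds 94% of Vireo, so Tomas controls Vireo.
No other company's threshold is met.
Tomas controls 4 companies.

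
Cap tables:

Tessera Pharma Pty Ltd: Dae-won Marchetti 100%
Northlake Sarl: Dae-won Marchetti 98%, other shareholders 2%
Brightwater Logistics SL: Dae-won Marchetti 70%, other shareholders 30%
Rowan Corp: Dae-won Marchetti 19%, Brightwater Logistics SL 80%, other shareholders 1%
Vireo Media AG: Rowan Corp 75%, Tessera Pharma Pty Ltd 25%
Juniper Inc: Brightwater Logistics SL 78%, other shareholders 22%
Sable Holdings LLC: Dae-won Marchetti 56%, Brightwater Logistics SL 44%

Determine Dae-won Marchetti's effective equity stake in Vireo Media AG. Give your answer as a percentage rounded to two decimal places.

Dae-won reaches Vireo along 3 paths.
Via Rowan: 19% × 75% = 14.25%.
Via Brightwater → Rowan: 70% × 80% × 75% = 42%.
Via Tessera: 100% × 25% = 25%.
Total: 14.25% + 42% + 25% = 81.25%.

81.25%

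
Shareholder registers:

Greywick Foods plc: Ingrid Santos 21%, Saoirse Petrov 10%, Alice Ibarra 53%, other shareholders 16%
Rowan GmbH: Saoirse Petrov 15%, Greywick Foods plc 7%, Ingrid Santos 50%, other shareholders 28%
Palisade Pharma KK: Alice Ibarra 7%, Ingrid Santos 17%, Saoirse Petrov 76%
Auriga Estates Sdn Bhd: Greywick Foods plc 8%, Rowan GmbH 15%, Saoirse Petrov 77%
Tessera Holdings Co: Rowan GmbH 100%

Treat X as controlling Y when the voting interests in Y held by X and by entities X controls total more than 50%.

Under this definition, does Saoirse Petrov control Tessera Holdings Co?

Saoirse holds 76% of Palisade, so Saoirse controls Palisade.
Saoirse holds 77% of Auriga, so Saoirse controls Auriga.
Neither Saoirse nor any entity Saoirse controls holds any voting interest in Tessera.
So Saoirse does not control Tessera.

No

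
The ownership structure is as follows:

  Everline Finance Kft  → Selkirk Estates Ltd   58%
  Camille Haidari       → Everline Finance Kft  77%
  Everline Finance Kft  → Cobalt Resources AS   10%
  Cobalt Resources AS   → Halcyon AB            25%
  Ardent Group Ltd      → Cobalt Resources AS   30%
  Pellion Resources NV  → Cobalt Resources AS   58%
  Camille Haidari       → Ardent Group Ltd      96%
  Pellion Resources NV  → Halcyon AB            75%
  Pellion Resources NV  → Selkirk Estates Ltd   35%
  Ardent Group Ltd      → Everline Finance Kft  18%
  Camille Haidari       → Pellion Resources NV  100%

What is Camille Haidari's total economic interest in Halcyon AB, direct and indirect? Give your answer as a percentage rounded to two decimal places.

Camille reaches Halcyon along 5 paths.
Via Pellion: 100% × 75% = 75%.
Via Pellion → Cobalt: 100% × 58% × 25% = 14.5%.
Via Ardent → Cobalt: 96% × 30% × 25% = 7.2%.
Via Everline → Cobalt: 77% × 10% × 25% = 1.925%.
Via Ardent → Everline → Cobalt: 96% × 18% × 10% × 25% = 0.432%.
Total: 75% + 14.5% + 7.2% + 1.925% + 0.432% = 99.057%.
Rounded: 99.06%.

99.06%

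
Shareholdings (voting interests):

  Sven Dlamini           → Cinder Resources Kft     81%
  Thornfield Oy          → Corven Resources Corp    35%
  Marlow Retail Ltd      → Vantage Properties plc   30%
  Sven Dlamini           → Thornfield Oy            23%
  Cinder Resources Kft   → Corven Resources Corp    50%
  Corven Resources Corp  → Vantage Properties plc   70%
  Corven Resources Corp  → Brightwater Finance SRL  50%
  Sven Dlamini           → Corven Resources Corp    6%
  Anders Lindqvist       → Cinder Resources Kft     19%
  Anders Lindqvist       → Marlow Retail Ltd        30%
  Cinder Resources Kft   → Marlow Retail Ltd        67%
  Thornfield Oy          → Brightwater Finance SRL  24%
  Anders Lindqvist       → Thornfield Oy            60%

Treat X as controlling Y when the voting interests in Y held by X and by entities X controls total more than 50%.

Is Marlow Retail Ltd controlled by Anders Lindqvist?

No

Anders holds 60% of Thornfield, so Anders controls Thornfield.
In Marlow, Anders's side holds only 30%, not > 50%.
So Anders does not control Marlow.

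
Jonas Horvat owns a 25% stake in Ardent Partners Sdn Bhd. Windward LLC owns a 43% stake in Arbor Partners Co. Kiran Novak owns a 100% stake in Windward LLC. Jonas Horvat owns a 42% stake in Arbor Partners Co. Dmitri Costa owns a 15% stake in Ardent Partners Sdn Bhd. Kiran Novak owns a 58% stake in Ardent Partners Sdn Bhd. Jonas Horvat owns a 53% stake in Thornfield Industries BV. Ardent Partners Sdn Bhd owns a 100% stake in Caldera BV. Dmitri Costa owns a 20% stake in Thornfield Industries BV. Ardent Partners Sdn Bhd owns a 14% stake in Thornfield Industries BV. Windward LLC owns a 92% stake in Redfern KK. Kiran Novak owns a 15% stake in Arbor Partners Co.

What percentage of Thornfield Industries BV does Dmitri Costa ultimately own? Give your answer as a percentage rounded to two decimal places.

Dmitri reaches Thornfield along 2 paths.
Direct stake: 20% = 20%.
Via Ardent: 15% × 14% = 2.1%.
Total: 20% + 2.1% = 22.1%.
Rounded: 22.10%.

22.10%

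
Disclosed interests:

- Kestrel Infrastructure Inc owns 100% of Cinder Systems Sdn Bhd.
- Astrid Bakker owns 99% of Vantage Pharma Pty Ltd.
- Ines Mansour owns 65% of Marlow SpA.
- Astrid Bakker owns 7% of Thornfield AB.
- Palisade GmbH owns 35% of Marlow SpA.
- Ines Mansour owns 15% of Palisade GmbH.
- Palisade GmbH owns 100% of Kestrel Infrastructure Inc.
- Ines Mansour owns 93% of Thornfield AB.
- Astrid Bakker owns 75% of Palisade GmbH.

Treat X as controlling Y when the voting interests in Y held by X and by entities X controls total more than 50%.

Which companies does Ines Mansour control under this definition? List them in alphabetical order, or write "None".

Ines holds 93% of Thornfield, so Ines controls Thornfield.
Ines holds 65% of Marlow, so Ines controls Marlow.
No other company's threshold is met.

Marlow SpA, Thornfield AB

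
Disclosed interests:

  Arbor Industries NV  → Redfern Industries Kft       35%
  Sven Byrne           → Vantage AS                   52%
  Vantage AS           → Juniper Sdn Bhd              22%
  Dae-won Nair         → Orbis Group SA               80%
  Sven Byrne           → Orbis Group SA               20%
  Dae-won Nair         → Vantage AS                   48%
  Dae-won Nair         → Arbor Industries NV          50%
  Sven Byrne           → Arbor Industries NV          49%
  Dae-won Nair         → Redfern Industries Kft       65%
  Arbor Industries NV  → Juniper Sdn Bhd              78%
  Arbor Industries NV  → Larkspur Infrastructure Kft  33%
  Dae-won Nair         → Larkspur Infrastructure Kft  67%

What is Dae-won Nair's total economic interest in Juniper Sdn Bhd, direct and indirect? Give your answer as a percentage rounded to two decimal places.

49.56%

Dae-won reaches Juniper along 2 paths.
Via Vantage: 48% × 22% = 10.56%.
Via Arbor: 50% × 78% = 39%.
Total: 10.56% + 39% = 49.56%.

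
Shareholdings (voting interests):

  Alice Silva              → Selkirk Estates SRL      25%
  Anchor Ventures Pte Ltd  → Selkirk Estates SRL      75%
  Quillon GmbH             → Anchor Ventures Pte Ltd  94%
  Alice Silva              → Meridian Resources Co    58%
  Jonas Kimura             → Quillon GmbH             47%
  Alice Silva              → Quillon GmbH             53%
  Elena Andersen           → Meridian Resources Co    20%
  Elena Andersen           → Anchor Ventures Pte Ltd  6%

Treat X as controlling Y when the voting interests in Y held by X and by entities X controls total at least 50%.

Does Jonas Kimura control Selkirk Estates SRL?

Jonas's largest direct stake is 47% in Quillon, which does not meet the threshold, so Jonas controls no company.
Neither Jonas nor any entity Jonas controls holds any voting interest in Selkirk.
So Jonas does not control Selkirk.

No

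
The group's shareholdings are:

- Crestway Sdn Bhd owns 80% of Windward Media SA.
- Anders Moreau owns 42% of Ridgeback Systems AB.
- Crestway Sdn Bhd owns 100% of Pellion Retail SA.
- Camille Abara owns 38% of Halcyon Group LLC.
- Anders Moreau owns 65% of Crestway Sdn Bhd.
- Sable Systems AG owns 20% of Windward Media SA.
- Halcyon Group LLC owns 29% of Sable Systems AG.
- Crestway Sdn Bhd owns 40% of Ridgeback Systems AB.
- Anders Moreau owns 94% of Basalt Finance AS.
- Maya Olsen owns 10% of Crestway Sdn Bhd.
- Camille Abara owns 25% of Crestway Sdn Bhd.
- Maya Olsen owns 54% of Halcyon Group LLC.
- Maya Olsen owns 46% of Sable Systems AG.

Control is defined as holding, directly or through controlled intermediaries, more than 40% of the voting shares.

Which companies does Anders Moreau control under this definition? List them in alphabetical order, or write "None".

Basalt Finance AS, Crestway Sdn Bhd, Pellion Retail SA, Ridgeback Systems AB, Windward Media SA

Anders holds 94% of Basalt, so Anders controls Basalt.
Anders holds 65% of Crestway, so Anders controls Crestway.
Crestway holds 100% of Pellion, so Anders controls Pellion.
Anders and Crestway together hold 42% + 40% = 82% of Ridgeback, so Anders controls Ridgeback.
Crestway holds 80% of Windward, so Anders controls Windward.
No other company's threshold is met.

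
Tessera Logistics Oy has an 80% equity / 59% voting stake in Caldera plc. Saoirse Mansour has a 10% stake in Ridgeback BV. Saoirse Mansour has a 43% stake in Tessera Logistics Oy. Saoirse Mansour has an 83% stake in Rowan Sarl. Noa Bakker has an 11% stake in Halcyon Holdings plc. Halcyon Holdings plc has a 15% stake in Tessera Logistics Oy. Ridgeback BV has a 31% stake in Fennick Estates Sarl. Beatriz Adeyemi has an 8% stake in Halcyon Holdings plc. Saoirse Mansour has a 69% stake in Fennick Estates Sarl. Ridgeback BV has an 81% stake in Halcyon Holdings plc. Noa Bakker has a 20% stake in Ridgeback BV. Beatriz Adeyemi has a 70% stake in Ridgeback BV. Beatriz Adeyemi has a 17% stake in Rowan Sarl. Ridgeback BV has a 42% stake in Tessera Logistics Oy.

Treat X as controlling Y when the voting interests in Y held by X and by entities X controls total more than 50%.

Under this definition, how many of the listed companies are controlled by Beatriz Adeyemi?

Beatriz holds 70% of Ridgeback, so Beatriz controls Ridgeback.
Ridgeback and Beatriz together hold 81% + 8% = 89% of Halcyon, so Beatriz controls Halcyon.
Halcyon and Ridgeback together hold 15% + 42% = 57% of Tessera, so Beatriz controls Tessera.
Tessera holds 59% of Caldera, so Beatriz controls Caldera.
No other company's threshold is met.
Beatriz controls 4 companies.

4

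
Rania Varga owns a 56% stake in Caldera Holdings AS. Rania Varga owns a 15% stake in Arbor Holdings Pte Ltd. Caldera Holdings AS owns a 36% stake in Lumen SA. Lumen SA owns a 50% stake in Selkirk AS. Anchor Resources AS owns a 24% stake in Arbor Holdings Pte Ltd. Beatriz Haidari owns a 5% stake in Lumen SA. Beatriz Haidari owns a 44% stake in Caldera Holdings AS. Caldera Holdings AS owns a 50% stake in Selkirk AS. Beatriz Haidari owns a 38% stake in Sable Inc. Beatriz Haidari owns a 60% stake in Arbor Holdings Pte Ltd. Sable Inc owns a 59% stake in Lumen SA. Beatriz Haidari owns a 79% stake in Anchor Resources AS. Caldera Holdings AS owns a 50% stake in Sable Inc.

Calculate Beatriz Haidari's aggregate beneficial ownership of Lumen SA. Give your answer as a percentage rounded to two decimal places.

Beatriz reaches Lumen along 4 paths.
Direct stake: 5% = 5%.
Via Caldera: 44% × 36% = 15.84%.
Via Sable: 38% × 59% = 22.42%.
Via Caldera → Sable: 44% × 50% × 59% = 12.98%.
Total: 5% + 15.84% + 22.42% + 12.98% = 56.24%.

56.24%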